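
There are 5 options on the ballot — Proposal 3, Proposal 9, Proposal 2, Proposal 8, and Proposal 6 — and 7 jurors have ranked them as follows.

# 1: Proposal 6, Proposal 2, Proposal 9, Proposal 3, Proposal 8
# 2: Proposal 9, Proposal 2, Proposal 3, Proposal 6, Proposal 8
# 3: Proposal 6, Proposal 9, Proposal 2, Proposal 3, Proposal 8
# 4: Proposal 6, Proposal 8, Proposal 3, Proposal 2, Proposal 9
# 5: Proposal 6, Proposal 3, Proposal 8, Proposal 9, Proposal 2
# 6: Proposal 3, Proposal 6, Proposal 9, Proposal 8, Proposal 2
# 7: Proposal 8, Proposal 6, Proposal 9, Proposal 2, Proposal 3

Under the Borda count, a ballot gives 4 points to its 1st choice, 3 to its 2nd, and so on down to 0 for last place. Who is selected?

Proposal 6

Borda scores:
  Proposal 3: 1 + 2 + 1 + 2 + 3 + 4 + 0 = 13
  Proposal 9: 2 + 4 + 3 + 0 + 1 + 2 + 2 = 14
  Proposal 2: 3 + 3 + 2 + 1 + 0 + 0 + 1 = 10
  Proposal 8: 0 + 0 + 0 + 3 + 2 + 1 + 4 = 10
  Proposal 6: 4 + 1 + 4 + 4 + 4 + 3 + 3 = 23
Proposal 6 has the highest total.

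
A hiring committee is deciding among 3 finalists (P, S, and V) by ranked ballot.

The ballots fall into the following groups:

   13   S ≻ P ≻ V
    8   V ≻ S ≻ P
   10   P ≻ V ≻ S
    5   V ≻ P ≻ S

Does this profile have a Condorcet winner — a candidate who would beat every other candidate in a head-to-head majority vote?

No

Head-to-head results (36 voters total):
P vs S: S wins 21–15.
P vs V: P wins 23–13.
S vs V: V wins 23–13.
No candidate beats all others: P beats V beats S beats P, a majority cycle.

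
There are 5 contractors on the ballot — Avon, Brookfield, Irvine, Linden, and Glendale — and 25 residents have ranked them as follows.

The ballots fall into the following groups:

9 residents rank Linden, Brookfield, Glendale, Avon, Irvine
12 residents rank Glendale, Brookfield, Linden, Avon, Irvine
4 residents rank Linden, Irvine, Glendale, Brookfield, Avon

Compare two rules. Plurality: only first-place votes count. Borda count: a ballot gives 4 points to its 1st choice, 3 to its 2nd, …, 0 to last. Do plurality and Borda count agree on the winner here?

Plurality first-place counts: Avon 0, Brookfield 0, Irvine 0, Linden 13, Glendale 12 → Linden.
Borda totals: Avon 21, Brookfield 67, Irvine 12, Linden 76, Glendale 74 → Linden.
The two rules agree on Linden.

Yes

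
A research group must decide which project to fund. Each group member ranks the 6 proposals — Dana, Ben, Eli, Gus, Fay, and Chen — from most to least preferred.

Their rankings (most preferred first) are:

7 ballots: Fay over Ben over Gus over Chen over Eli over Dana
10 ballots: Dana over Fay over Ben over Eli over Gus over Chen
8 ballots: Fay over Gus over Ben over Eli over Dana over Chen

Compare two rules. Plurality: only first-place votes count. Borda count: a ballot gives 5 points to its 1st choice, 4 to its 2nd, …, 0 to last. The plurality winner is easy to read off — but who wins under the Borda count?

Plurality first-place counts: Dana 10, Ben 0, Eli 0, Gus 0, Fay 15, Chen 0 → Fay.
Borda totals: Dana 58, Ben 82, Eli 43, Gus 63, Fay 115, Chen 14 → Fay.

Fay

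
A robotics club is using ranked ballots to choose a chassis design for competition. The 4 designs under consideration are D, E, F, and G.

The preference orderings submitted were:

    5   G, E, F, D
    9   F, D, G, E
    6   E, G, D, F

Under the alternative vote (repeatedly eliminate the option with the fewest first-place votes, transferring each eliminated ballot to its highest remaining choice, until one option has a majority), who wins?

E

Round 1: F 9, E 6, G 5, D 0. D has the fewest and is eliminated.
Round 2: F 9, E 6, G 5. G has the fewest and is eliminated.
Round 3: E 11, F 9. E has a majority.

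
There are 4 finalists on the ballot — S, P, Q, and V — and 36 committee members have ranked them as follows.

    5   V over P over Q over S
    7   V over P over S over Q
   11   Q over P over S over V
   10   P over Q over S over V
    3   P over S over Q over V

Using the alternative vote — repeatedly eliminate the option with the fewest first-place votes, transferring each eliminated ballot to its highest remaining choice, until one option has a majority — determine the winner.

Round 1: P 13, V 12, Q 11, S 0. S has the fewest and is eliminated.
Round 2: P 13, V 12, Q 11. Q has the fewest and is eliminated.
Round 3: P 24, V 12. P has a majority.

P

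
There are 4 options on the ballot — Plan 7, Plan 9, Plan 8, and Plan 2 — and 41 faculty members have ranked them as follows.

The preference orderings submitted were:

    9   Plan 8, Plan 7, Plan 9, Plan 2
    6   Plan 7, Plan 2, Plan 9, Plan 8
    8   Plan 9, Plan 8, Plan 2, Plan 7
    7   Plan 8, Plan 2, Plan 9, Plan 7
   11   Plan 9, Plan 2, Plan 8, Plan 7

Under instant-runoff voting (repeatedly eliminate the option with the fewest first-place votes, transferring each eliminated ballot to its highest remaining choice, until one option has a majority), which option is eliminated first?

Plan 2

Round 1: Plan 9 19, Plan 8 16, Plan 7 6, Plan 2 0. Plan 2 has the fewest and is eliminated.
Round 2: Plan 9 19, Plan 8 16, Plan 7 6. Plan 7 has the fewest and is eliminated.
Round 3: Plan 9 25, Plan 8 16. Plan 9 has a majority.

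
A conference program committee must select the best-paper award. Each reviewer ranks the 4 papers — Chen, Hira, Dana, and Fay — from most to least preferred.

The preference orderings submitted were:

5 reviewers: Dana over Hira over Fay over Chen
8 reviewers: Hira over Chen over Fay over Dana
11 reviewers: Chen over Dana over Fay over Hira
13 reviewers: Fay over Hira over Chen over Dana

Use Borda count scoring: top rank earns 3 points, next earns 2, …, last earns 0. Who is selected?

Fay

Borda scores:
  Chen: 5·0 + 8·2 + 11·3 + 13·1 = 62
  Hira: 5·2 + 8·3 + 11·0 + 13·2 = 60
  Dana: 5·3 + 8·0 + 11·2 + 13·0 = 37
  Fay: 5·1 + 8·1 + 11·1 + 13·3 = 63
Fay has the highest total.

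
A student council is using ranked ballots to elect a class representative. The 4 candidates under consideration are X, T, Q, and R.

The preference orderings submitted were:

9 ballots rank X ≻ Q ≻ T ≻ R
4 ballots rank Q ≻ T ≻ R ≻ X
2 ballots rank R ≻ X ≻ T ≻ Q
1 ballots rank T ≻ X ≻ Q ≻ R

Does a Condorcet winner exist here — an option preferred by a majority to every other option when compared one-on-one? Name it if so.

Head-to-head results (16 voters total):
X vs T: X wins 11–5.
X vs Q: X wins 12–4.
X vs R: X wins 10–6.
T vs Q: Q wins 13–3.
T vs R: T wins 14–2.
Q vs R: Q wins 14–2.
X beats each rival — T (11–5), Q (12–4), R (10–6) — so X is the Condorcet winner.

X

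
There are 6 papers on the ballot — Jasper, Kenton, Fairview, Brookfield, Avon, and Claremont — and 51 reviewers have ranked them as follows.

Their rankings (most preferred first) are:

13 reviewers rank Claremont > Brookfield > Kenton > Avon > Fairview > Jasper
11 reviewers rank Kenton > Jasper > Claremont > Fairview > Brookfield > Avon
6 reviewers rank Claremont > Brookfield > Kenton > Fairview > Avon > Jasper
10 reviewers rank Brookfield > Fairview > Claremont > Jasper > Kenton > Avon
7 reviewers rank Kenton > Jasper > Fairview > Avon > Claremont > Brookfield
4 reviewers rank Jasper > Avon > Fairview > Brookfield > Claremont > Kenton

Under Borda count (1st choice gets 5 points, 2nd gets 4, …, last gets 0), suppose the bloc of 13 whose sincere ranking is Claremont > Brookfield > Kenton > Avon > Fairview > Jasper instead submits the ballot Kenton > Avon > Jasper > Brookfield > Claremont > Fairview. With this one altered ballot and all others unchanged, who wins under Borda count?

Kenton

Borda totals with the altered ballot: Jasper 151, Kenton 183, Fairview 107, Brookfield 119, Avon 88, Claremont 117.
The switch changes the winner from Claremont to Kenton.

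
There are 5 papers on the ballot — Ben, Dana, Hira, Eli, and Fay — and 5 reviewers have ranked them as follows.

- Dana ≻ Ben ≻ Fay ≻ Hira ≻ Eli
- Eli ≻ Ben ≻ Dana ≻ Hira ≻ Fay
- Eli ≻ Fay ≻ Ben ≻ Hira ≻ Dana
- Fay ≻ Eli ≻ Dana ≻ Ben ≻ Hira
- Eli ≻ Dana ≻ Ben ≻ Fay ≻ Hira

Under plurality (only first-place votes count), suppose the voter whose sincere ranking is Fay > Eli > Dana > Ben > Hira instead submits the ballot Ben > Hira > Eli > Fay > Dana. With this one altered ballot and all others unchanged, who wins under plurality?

Eli

First-place totals with the altered ballot: Ben 1, Dana 1, Hira 0, Eli 3, Fay 0.
The winner is unchanged: still Eli.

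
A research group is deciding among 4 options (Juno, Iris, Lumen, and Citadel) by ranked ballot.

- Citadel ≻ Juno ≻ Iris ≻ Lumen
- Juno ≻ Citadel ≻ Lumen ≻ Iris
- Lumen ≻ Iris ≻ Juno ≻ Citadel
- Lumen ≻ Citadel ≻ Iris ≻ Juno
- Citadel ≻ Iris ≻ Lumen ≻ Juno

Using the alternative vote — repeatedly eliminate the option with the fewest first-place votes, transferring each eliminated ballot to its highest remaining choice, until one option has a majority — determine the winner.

Citadel

Round 1: Lumen 2, Citadel 2, Juno 1, Iris 0. Iris has the fewest and is eliminated.
Round 2: Lumen 2, Citadel 2, Juno 1. Juno has the fewest and is eliminated.
Round 3: Citadel 3, Lumen 2. Citadel has a majority.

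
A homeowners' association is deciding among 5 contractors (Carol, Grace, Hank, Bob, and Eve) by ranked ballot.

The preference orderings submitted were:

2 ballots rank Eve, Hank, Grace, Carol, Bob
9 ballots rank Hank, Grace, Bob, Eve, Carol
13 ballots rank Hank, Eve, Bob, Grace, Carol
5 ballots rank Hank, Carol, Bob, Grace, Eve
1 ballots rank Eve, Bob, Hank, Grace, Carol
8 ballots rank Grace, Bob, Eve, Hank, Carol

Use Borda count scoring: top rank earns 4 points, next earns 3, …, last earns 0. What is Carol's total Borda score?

Borda scores:
  Carol: 2·1 + 9·0 + 13·0 + 5·3 + 0 + 8·0 = 17
  Grace: 2·2 + 9·3 + 13·1 + 5·1 + 1 + 8·4 = 82
  Hank: 2·3 + 9·4 + 13·4 + 5·4 + 2 + 8·1 = 124
  Bob: 2·0 + 9·2 + 13·2 + 5·2 + 3 + 8·3 = 81
  Eve: 2·4 + 9·1 + 13·3 + 5·0 + 4 + 8·2 = 76

17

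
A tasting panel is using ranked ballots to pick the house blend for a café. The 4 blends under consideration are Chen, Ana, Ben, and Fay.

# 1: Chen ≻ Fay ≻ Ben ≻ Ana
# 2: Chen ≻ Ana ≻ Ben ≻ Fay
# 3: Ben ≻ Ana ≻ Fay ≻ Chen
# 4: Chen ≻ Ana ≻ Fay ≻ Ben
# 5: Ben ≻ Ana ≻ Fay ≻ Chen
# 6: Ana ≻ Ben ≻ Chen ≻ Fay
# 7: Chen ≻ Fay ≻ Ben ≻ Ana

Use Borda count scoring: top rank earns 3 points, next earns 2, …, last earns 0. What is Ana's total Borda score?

Borda scores:
  Chen: 3 + 3 + 0 + 3 + 0 + 1 + 3 = 13
  Ana: 0 + 2 + 2 + 2 + 2 + 3 + 0 = 11
  Ben: 1 + 1 + 3 + 0 + 3 + 2 + 1 = 11
  Fay: 2 + 0 + 1 + 1 + 1 + 0 + 2 = 7

11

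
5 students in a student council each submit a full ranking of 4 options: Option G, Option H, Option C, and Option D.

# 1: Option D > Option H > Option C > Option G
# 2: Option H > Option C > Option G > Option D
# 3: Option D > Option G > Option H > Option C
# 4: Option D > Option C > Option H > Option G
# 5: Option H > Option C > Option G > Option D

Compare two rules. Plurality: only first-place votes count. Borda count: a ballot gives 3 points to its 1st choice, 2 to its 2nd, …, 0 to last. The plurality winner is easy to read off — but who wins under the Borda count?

Option H

Plurality first-place counts: Option G 0, Option H 2, Option C 0, Option D 3 → Option D.
Borda totals: Option G 4, Option H 10, Option C 7, Option D 9 → Option H.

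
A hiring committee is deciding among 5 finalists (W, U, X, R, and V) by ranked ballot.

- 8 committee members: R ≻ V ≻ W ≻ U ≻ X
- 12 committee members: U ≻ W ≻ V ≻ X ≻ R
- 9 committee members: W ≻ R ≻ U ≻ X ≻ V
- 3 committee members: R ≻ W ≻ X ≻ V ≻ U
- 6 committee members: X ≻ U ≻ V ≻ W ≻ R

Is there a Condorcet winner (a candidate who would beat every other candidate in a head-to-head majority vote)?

Head-to-head results (38 voters total):
W vs U: W wins 20–18.
W vs X: W wins 32–6.
W vs R: W wins 27–11.
W vs V: W wins 24–14.
U vs X: U wins 29–9.
U vs R: R wins 20–18.
U vs V: U wins 27–11.
X vs R: R wins 20–18.
X vs V: V wins 20–18.
R vs V: R wins 20–18.
W beats each rival — U (20–18), X (32–6), R (27–11), V (24–14) — so W is the Condorcet winner.

Yes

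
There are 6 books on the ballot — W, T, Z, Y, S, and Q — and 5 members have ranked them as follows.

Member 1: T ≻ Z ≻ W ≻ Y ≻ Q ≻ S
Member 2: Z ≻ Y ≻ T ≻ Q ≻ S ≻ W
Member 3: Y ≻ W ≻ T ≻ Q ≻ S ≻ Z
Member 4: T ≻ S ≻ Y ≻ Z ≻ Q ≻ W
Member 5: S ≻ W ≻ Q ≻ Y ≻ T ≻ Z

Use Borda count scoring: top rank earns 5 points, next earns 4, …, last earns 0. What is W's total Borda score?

Borda scores:
  W: 3 + 0 + 4 + 0 + 4 = 11
  T: 5 + 3 + 3 + 5 + 1 = 17
  Z: 4 + 5 + 0 + 2 + 0 = 11
  Y: 2 + 4 + 5 + 3 + 2 = 16
  S: 0 + 1 + 1 + 4 + 5 = 11
  Q: 1 + 2 + 2 + 1 + 3 = 9

11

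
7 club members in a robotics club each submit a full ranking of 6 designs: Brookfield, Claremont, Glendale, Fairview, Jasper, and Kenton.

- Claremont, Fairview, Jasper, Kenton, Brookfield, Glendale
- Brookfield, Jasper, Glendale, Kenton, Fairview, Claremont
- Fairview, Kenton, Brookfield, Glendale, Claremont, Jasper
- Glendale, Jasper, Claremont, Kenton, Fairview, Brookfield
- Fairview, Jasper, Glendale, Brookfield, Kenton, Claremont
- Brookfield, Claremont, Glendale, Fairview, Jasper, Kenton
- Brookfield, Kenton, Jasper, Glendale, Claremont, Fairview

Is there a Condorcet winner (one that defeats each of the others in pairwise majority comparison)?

No

Head-to-head results (7 voters total):
Brookfield vs Claremont: Brookfield wins 5–2.
Brookfield vs Glendale: Brookfield wins 5–2.
Brookfield vs Fairview: Fairview wins 4–3.
Brookfield vs Jasper: Brookfield wins 4–3.
Brookfield vs Kenton: Brookfield wins 4–3.
Claremont vs Glendale: Glendale wins 5–2.
Claremont vs Fairview: Claremont wins 4–3.
Claremont vs Jasper: Jasper wins 4–3.
Claremont vs Kenton: Kenton wins 4–3.
Glendale vs Fairview: Glendale wins 4–3.
Glendale vs Jasper: Jasper wins 4–3.
Glendale vs Kenton: Glendale wins 4–3.
Fairview vs Jasper: Fairview wins 4–3.
Fairview vs Kenton: Fairview wins 4–3.
Jasper vs Kenton: Jasper wins 5–2.
No candidate beats all others: Brookfield beats Claremont beats Fairview beats Brookfield, a majority cycle.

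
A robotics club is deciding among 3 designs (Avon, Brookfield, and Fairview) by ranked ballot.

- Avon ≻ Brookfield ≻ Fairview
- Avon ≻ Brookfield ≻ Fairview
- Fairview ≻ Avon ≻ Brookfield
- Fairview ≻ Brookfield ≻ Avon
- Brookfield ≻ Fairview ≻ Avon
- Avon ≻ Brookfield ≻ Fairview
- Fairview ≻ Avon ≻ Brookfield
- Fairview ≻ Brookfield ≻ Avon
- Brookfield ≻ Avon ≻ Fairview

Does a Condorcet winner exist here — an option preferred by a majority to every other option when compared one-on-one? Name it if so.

Head-to-head results (9 voters total):
Avon vs Brookfield: Avon wins 5–4.
Avon vs Fairview: Fairview wins 5–4.
Brookfield vs Fairview: Brookfield wins 5–4.
No candidate beats all others: Avon beats Brookfield beats Fairview beats Avon, a majority cycle.

No Condorcet winner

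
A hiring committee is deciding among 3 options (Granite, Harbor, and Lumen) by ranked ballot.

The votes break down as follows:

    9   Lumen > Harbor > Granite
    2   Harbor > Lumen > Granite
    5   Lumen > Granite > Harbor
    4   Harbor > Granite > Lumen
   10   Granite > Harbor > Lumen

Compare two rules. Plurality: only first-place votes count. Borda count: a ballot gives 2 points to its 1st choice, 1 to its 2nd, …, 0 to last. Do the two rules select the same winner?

No

Plurality first-place counts: Granite 10, Harbor 6, Lumen 14 → Lumen.
Borda totals: Granite 29, Harbor 31, Lumen 30 → Harbor.
The two rules disagree: plurality picks Lumen, Borda picks Harbor.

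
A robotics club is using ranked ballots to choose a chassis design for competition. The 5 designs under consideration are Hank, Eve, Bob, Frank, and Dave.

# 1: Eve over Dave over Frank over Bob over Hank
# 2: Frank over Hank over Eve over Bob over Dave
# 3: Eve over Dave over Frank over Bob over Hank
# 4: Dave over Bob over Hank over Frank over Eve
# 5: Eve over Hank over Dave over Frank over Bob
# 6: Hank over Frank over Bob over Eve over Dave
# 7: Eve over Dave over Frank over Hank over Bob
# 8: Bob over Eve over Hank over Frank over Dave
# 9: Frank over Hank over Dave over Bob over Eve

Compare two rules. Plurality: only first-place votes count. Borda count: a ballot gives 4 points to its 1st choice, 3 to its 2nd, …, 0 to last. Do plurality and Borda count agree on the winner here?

Plurality first-place counts: Hank 1, Eve 4, Bob 1, Frank 2, Dave 1 → Eve.
Borda totals: Hank 18, Eve 22, Bob 13, Frank 20, Dave 17 → Eve.
The two rules agree on Eve.

Yes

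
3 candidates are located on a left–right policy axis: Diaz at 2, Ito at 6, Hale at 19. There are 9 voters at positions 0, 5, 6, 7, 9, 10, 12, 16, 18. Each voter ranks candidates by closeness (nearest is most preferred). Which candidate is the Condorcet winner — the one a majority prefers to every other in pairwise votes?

Ito

With single-peaked preferences on a line, the Condorcet winner is the candidate closest to the median voter.
The median voter (position 9) is closest to Ito at 6.
Check: Ito vs Hale — voters closer to Ito: 7 of 9.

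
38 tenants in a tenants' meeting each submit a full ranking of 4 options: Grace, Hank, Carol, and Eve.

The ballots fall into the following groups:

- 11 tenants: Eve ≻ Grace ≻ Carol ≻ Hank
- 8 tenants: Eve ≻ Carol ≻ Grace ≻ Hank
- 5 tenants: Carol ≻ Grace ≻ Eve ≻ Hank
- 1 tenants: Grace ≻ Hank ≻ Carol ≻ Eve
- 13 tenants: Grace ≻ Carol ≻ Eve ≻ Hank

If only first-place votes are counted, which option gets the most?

First-place vote totals:
  Grace: 14
  Hank: 0
  Carol: 5
  Eve: 19
Eve has the most first-place votes.

Eve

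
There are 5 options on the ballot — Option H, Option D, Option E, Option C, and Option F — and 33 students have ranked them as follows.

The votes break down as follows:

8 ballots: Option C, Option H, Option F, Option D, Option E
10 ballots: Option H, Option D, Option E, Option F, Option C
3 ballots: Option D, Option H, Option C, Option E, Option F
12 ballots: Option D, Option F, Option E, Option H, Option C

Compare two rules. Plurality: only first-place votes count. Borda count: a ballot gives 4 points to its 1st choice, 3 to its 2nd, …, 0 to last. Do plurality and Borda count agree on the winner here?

Yes

Plurality first-place counts: Option H 10, Option D 15, Option E 0, Option C 8, Option F 0 → Option D.
Borda totals: Option H 85, Option D 98, Option E 47, Option C 38, Option F 62 → Option D.
The two rules agree on Option D.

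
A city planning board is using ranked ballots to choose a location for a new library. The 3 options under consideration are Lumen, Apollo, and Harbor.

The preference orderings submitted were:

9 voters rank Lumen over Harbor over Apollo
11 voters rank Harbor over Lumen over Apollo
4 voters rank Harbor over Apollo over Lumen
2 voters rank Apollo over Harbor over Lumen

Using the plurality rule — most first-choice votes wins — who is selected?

Harbor

First-place vote totals:
  Lumen: 9
  Apollo: 2
  Harbor: 15
Harbor has the most first-place votes.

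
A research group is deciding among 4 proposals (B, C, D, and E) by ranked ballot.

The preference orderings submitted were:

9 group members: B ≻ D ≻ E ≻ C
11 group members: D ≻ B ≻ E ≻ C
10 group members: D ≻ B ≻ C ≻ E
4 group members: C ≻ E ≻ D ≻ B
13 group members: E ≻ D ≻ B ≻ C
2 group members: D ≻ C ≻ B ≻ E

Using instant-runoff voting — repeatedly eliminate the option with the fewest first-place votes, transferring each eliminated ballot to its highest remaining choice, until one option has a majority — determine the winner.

Round 1: D 23, E 13, B 9, C 4. C has the fewest and is eliminated.
Round 2: D 23, E 17, B 9. B has the fewest and is eliminated.
Round 3: D 32, E 17. D has a majority.

D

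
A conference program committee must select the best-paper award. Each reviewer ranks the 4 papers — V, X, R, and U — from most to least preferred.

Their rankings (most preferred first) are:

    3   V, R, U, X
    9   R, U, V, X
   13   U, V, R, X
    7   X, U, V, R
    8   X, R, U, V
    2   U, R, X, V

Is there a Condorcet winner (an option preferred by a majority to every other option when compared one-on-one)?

Head-to-head results (42 voters total):
V vs X: V wins 25–17.
V vs R: V wins 23–19.
V vs U: U wins 39–3.
X vs R: R wins 27–15.
X vs U: U wins 27–15.
R vs U: U wins 22–20.
U beats each rival — V (39–3), X (27–15), R (22–20) — so U is the Condorcet winner.

Yes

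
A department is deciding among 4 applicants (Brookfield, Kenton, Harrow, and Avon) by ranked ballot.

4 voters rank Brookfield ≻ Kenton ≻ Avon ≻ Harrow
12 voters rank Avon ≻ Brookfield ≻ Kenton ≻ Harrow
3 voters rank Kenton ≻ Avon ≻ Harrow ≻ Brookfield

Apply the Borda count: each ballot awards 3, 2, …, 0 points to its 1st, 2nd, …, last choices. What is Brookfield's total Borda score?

36

Borda scores:
  Brookfield: 4·3 + 12·2 + 3·0 = 36
  Kenton: 4·2 + 12·1 + 3·3 = 29
  Harrow: 4·0 + 12·0 + 3·1 = 3
  Avon: 4·1 + 12·3 + 3·2 = 46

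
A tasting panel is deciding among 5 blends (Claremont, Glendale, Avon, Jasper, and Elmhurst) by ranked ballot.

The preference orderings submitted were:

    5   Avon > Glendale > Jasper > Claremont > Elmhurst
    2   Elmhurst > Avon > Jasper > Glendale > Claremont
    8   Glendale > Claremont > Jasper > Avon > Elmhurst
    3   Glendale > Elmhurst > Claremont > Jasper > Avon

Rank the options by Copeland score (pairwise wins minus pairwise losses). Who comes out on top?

Pairwise results:
  Claremont vs Glendale: Glendale wins 18–0.
  Claremont vs Avon: Claremont wins 11–7.
  Claremont vs Jasper: Claremont wins 11–7.
  Claremont vs Elmhurst: Claremont wins 13–5.
  Glendale vs Avon: Glendale wins 11–7.
  Glendale vs Jasper: Glendale wins 16–2.
  Glendale vs Elmhurst: Glendale wins 16–2.
  Avon vs Jasper: Jasper wins 11–7.
  Avon vs Elmhurst: Avon wins 13–5.
  Jasper vs Elmhurst: Jasper wins 13–5.
Copeland scores (wins − losses):
  Claremont: 3 − 1 = 2
  Glendale: 4 − 0 = 4
  Avon: 1 − 3 = -2
  Jasper: 2 − 2 = 0
  Elmhurst: 0 − 4 = -4
Glendale has the best Copeland score.

Glendale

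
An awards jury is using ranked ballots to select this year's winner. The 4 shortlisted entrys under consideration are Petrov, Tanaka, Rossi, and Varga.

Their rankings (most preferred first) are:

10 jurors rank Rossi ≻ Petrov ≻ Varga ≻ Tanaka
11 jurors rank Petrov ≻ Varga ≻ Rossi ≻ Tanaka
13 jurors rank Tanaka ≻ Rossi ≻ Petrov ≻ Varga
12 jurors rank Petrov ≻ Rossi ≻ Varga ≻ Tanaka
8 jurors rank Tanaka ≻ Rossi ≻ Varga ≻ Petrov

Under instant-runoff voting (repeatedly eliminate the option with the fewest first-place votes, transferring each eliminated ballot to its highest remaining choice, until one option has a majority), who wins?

Round 1: Petrov 23, Tanaka 21, Rossi 10, Varga 0. Varga has the fewest and is eliminated.
Round 2: Petrov 23, Tanaka 21, Rossi 10. Rossi has the fewest and is eliminated.
Round 3: Petrov 33, Tanaka 21. Petrov has a majority.

Petrov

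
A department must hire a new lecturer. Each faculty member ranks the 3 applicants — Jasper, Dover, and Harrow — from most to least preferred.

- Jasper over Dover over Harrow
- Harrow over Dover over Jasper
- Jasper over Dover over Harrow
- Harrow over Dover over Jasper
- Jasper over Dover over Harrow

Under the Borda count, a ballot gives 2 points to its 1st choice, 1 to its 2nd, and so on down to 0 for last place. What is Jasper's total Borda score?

6

Borda scores:
  Jasper: 2 + 0 + 2 + 0 + 2 = 6
  Dover: 1 + 1 + 1 + 1 + 1 = 5
  Harrow: 0 + 2 + 0 + 2 + 0 = 4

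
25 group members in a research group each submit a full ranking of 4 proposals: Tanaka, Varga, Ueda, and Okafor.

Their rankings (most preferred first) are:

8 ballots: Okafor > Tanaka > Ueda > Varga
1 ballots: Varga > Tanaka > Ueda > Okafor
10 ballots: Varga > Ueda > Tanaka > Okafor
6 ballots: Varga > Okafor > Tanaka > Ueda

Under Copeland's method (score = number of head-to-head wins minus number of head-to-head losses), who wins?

Pairwise results:
  Tanaka vs Varga: Varga wins 17–8.
  Tanaka vs Ueda: Tanaka wins 15–10.
  Tanaka vs Okafor: Okafor wins 14–11.
  Varga vs Ueda: Varga wins 17–8.
  Varga vs Okafor: Varga wins 17–8.
  Ueda vs Okafor: Okafor wins 14–11.
Copeland scores (wins − losses):
  Tanaka: 1 − 2 = -1
  Varga: 3 − 0 = 3
  Ueda: 0 − 3 = -3
  Okafor: 2 − 1 = 1
Varga has the best Copeland score.

Varga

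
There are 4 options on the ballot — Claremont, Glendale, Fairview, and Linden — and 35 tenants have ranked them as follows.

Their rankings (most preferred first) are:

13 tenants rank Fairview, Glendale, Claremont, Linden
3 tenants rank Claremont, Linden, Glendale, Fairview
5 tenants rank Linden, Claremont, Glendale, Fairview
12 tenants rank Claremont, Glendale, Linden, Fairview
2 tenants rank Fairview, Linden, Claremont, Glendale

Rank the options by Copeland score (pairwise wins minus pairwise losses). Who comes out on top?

Pairwise results:
  Claremont vs Glendale: Claremont wins 22–13.
  Claremont vs Fairview: Claremont wins 20–15.
  Claremont vs Linden: Claremont wins 28–7.
  Glendale vs Fairview: Glendale wins 20–15.
  Glendale vs Linden: Glendale wins 25–10.
  Fairview vs Linden: Linden wins 20–15.
Copeland scores (wins − losses):
  Claremont: 3 − 0 = 3
  Glendale: 2 − 1 = 1
  Fairview: 0 − 3 = -3
  Linden: 1 − 2 = -1
Claremont has the best Copeland score.

Claremont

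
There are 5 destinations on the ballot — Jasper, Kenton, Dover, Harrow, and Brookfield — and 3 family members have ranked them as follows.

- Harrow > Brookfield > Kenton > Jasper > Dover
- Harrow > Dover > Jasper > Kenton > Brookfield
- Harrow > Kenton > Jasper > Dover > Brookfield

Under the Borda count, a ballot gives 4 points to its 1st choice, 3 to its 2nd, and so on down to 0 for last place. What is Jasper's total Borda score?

5

Borda scores:
  Jasper: 1 + 2 + 2 = 5
  Kenton: 2 + 1 + 3 = 6
  Dover: 0 + 3 + 1 = 4
  Harrow: 4 + 4 + 4 = 12
  Brookfield: 3 + 0 + 0 = 3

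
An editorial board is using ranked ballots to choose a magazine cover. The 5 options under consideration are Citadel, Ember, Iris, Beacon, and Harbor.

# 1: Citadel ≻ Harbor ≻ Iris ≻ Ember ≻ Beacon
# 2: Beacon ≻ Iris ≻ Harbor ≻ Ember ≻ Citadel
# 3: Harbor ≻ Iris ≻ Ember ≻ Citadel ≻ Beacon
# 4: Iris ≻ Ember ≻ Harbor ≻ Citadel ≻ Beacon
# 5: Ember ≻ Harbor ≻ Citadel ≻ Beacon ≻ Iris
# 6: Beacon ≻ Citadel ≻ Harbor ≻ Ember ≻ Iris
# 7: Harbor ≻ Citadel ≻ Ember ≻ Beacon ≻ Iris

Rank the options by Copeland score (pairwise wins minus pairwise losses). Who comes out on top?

Pairwise results:
  Citadel vs Ember: Ember wins 4–3.
  Citadel vs Iris: Citadel wins 4–3.
  Citadel vs Beacon: Citadel wins 5–2.
  Citadel vs Harbor: Harbor wins 5–2.
  Ember vs Iris: Iris wins 4–3.
  Ember vs Beacon: Ember wins 5–2.
  Ember vs Harbor: Harbor wins 5–2.
  Iris vs Beacon: Beacon wins 4–3.
  Iris vs Harbor: Harbor wins 5–2.
  Beacon vs Harbor: Harbor wins 5–2.
Copeland scores (wins − losses):
  Citadel: 2 − 2 = 0
  Ember: 2 − 2 = 0
  Iris: 1 − 3 = -2
  Beacon: 1 − 3 = -2
  Harbor: 4 − 0 = 4
Harbor has the best Copeland score.

Harbor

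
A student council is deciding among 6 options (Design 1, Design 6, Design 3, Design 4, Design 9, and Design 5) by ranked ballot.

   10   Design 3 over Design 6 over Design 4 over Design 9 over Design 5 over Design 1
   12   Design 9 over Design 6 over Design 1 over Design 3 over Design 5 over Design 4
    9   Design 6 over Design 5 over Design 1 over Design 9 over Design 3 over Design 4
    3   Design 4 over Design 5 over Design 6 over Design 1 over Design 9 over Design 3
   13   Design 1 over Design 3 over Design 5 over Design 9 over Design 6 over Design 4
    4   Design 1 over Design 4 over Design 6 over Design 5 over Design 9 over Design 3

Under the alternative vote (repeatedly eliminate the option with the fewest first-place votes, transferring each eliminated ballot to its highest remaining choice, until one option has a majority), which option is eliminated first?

Round 1: Design 1 17, Design 9 12, Design 3 10, Design 6 9, Design 4 3, Design 5 0. Design 5 has the fewest and is eliminated.
Round 2: Design 1 17, Design 9 12, Design 3 10, Design 6 9, Design 4 3. Design 4 has the fewest and is eliminated.
Round 3: Design 1 17, Design 6 12, Design 9 12, Design 3 10. Design 3 has the fewest and is eliminated.
Round 4: Design 6 22, Design 1 17, Design 9 12. Design 9 has the fewest and is eliminated.
Round 5: Design 6 34, Design 1 17. Design 6 has a majority.

Design 5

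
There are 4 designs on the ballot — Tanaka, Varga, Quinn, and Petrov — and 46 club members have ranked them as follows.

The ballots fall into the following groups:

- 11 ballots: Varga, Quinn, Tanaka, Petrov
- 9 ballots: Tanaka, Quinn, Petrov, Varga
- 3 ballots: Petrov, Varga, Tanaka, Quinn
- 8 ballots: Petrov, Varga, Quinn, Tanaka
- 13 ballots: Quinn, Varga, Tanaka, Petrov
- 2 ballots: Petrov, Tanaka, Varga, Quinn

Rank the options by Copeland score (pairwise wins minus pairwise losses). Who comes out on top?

Pairwise results:
  Tanaka vs Varga: Varga wins 35–11.
  Tanaka vs Quinn: Quinn wins 32–14.
  Tanaka vs Petrov: Tanaka wins 33–13.
  Varga vs Quinn: Varga wins 24–22.
  Varga vs Petrov: Varga wins 24–22.
  Quinn vs Petrov: Quinn wins 33–13.
Copeland scores (wins − losses):
  Tanaka: 1 − 2 = -1
  Varga: 3 − 0 = 3
  Quinn: 2 − 1 = 1
  Petrov: 0 − 3 = -3
Varga has the best Copeland score.

Varga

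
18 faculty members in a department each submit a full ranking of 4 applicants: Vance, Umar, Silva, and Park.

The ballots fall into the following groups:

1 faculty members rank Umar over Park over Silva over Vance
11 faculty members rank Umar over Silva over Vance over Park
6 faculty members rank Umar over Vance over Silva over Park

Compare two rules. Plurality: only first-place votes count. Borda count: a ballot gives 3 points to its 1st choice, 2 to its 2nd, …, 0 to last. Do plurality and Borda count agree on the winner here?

Yes

Plurality first-place counts: Vance 0, Umar 18, Silva 0, Park 0 → Umar.
Borda totals: Vance 23, Umar 54, Silva 29, Park 2 → Umar.
The two rules agree on Umar.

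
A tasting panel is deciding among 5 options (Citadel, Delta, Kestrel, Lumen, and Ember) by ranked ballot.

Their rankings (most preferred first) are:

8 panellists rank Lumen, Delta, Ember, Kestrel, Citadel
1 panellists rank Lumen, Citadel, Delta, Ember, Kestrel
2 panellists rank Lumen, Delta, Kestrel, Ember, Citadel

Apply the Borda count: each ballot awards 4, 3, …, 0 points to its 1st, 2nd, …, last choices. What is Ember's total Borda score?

Borda scores:
  Citadel: 8·0 + 3 + 2·0 = 3
  Delta: 8·3 + 2 + 2·3 = 32
  Kestrel: 8·1 + 0 + 2·2 = 12
  Lumen: 8·4 + 4 + 2·4 = 44
  Ember: 8·2 + 1 + 2·1 = 19

19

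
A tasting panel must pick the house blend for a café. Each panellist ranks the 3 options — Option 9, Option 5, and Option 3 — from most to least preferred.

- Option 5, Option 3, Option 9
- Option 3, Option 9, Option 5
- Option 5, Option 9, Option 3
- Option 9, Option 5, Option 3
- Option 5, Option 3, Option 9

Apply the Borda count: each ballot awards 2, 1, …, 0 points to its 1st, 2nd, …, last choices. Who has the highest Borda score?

Borda scores:
  Option 9: 0 + 1 + 1 + 2 + 0 = 4
  Option 5: 2 + 0 + 2 + 1 + 2 = 7
  Option 3: 1 + 2 + 0 + 0 + 1 = 4
Option 5 has the highest total.

Option 5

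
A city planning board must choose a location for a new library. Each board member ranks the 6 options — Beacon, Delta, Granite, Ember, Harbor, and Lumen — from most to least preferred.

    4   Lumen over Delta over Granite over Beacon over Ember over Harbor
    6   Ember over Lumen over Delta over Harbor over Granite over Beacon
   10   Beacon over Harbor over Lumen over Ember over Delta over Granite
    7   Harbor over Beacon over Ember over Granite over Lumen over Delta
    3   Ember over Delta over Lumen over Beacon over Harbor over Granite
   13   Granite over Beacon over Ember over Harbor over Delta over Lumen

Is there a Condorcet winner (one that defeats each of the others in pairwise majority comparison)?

No

Head-to-head results (43 voters total):
Beacon vs Delta: Beacon wins 30–13.
Beacon vs Granite: Granite wins 23–20.
Beacon vs Ember: Beacon wins 34–9.
Beacon vs Harbor: Beacon wins 30–13.
Beacon vs Lumen: Beacon wins 30–13.
Delta vs Granite: Delta wins 23–20.
Delta vs Ember: Ember wins 39–4.
Delta vs Harbor: Harbor wins 30–13.
Delta vs Lumen: Lumen wins 27–16.
Granite vs Ember: Ember wins 26–17.
Granite vs Harbor: Harbor wins 26–17.
Granite vs Lumen: Lumen wins 23–20.
Ember vs Harbor: Ember wins 26–17.
Ember vs Lumen: Ember wins 29–14.
Harbor vs Lumen: Harbor wins 30–13.
No candidate beats all others: Beacon beats Delta beats Granite beats Beacon, a majority cycle.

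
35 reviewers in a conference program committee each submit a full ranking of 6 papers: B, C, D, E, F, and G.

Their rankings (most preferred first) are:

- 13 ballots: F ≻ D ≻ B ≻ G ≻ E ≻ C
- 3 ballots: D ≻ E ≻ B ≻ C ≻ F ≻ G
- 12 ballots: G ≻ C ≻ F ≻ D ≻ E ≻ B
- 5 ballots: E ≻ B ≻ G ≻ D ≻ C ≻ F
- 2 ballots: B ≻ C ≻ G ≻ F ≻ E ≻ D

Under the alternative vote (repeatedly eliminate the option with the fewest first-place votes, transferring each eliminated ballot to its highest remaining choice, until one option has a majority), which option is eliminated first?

C

Round 1: F 13, G 12, E 5, D 3, B 2, C 0. C has the fewest and is eliminated.
Round 2: F 13, G 12, E 5, D 3, B 2. B has the fewest and is eliminated.
Round 3: G 14, F 13, E 5, D 3. D has the fewest and is eliminated.
Round 4: G 14, F 13, E 8. E has the fewest and is eliminated.
Round 5: G 19, F 16. G has a majority.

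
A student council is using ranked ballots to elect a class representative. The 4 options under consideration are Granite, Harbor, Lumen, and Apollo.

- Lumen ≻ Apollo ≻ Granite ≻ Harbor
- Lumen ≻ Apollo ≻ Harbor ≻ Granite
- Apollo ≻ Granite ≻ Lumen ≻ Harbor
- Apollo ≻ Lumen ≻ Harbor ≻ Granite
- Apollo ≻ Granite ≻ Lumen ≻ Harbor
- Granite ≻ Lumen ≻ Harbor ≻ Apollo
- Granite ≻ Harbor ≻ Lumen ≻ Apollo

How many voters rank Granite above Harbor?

Ballots ranking Granite above Harbor: 5.
Ballots ranking Harbor above Granite: 2.
So 5 of 7 voters prefer Granite to Harbor.

5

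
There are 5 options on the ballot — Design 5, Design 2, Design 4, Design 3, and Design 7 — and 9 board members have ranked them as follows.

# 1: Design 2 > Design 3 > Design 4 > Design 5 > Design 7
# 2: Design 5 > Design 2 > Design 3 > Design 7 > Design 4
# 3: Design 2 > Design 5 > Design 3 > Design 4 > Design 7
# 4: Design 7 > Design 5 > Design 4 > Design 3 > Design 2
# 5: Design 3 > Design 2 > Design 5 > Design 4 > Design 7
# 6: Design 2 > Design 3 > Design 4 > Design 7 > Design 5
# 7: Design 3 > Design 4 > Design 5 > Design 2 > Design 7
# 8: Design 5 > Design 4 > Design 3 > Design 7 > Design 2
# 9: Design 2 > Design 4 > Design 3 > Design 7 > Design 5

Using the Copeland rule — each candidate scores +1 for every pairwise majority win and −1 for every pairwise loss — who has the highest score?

Design 2

Pairwise results:
  Design 5 vs Design 2: Design 2 wins 5–4.
  Design 5 vs Design 4: Design 5 wins 5–4.
  Design 5 vs Design 3: Design 3 wins 5–4.
  Design 5 vs Design 7: Design 5 wins 6–3.
  Design 2 vs Design 4: Design 2 wins 6–3.
  Design 2 vs Design 3: Design 2 wins 5–4.
  Design 2 vs Design 7: Design 2 wins 7–2.
  Design 4 vs Design 3: Design 3 wins 6–3.
  Design 4 vs Design 7: Design 4 wins 7–2.
  Design 3 vs Design 7: Design 3 wins 8–1.
Copeland scores (wins − losses):
  Design 5: 2 − 2 = 0
  Design 2: 4 − 0 = 4
  Design 4: 1 − 3 = -2
  Design 3: 3 − 1 = 2
  Design 7: 0 − 4 = -4
Design 2 has the best Copeland score.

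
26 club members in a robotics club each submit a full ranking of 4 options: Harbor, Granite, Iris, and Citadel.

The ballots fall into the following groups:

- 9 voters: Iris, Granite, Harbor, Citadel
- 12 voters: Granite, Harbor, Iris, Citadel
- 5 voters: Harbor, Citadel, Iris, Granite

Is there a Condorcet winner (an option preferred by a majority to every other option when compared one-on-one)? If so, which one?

Head-to-head results (26 voters total):
Harbor vs Granite: Granite wins 21–5.
Harbor vs Iris: Harbor wins 17–9.
Harbor vs Citadel: Harbor wins 26–0.
Granite vs Iris: Iris wins 14–12.
Granite vs Citadel: Granite wins 21–5.
Iris vs Citadel: Iris wins 21–5.
No candidate beats all others: Harbor beats Iris beats Granite beats Harbor, a majority cycle.

None — there is no Condorcet winner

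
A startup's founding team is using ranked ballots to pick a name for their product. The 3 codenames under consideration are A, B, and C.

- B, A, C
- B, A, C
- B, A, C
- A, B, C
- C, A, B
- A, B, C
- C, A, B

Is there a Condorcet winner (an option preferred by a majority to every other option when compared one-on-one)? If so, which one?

Head-to-head results (7 voters total):
A vs B: A wins 4–3.
A vs C: A wins 5–2.
B vs C: B wins 5–2.
A beats each rival — B (4–3), C (5–2) — so A is the Condorcet winner.

A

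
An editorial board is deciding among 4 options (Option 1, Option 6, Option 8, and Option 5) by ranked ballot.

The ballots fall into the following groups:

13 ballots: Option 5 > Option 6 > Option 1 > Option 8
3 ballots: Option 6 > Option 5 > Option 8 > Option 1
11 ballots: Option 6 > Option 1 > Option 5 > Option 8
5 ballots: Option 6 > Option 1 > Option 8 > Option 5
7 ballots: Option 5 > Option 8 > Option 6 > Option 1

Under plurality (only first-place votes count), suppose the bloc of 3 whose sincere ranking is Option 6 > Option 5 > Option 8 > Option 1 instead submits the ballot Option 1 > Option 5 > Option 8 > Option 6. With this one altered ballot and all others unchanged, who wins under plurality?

First-place totals with the altered ballot: Option 1 3, Option 6 16, Option 8 0, Option 5 20.
The winner is unchanged: still Option 5.

Option 5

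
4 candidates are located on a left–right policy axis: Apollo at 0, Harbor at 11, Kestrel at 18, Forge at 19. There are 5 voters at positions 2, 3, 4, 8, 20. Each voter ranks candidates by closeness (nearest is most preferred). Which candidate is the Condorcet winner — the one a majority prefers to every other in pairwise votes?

Apollo

With single-peaked preferences on a line, the Condorcet winner is the candidate closest to the median voter.
The median voter (position 4) is closest to Apollo at 0.
Check: Apollo vs Harbor — voters closer to Apollo: 3 of 5.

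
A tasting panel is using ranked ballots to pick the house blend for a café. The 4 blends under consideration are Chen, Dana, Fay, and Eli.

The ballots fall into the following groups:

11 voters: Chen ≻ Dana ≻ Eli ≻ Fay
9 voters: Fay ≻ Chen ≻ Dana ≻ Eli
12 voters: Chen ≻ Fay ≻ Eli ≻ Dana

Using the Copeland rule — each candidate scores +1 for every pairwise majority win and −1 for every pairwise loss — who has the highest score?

Chen

Pairwise results:
  Chen vs Dana: Chen wins 32–0.
  Chen vs Fay: Chen wins 23–9.
  Chen vs Eli: Chen wins 32–0.
  Dana vs Fay: Fay wins 21–11.
  Dana vs Eli: Dana wins 20–12.
  Fay vs Eli: Fay wins 21–11.
Copeland scores (wins − losses):
  Chen: 3 − 0 = 3
  Dana: 1 − 2 = -1
  Fay: 2 − 1 = 1
  Eli: 0 − 3 = -3
Chen has the best Copeland score.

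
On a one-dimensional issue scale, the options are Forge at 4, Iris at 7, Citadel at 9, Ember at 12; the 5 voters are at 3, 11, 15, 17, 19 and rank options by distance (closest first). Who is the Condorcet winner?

Ember

With single-peaked preferences on a line, the Condorcet winner is the candidate closest to the median voter.
The median voter (position 15) is closest to Ember at 12.
Check: Ember vs Iris — voters closer to Ember: 4 of 5.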